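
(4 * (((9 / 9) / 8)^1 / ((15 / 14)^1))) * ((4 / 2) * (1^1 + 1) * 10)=56 / 3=18.67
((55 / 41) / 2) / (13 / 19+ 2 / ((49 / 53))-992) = -51205 / 75513882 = -0.00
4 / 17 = 0.24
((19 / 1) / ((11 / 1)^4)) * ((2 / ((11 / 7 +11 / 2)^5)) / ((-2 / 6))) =-20437312 / 46411484401953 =-0.00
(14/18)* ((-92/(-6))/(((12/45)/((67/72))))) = 53935/1296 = 41.62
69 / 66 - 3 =-43 / 22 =-1.95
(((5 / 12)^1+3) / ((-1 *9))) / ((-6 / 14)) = 0.89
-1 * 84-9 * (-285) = 2481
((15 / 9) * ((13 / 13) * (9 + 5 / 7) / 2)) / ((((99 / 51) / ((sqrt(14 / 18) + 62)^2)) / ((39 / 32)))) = 20096.98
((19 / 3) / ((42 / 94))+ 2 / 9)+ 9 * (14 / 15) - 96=-23059 / 315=-73.20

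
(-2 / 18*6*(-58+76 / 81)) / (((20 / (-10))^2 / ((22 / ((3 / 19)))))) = 1325.10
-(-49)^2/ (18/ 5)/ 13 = -12005/ 234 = -51.30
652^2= 425104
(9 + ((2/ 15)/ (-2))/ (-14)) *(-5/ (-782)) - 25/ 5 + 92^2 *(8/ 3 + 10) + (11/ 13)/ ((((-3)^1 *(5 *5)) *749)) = 122445028646221/ 1142150100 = 107205.72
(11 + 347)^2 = 128164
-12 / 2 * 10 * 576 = -34560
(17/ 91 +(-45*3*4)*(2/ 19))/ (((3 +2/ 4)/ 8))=-1567312/ 12103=-129.50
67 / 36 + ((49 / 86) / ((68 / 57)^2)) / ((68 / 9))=465834577 / 243370368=1.91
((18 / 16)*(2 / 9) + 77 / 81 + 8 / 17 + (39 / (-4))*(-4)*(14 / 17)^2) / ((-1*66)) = -2633141 / 6179976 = -0.43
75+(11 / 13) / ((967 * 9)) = 8485436 / 113139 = 75.00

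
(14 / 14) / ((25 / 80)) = 16 / 5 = 3.20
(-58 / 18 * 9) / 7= -29 / 7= -4.14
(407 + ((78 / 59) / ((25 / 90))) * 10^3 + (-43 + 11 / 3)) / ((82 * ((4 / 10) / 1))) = 4537385 / 29028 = 156.31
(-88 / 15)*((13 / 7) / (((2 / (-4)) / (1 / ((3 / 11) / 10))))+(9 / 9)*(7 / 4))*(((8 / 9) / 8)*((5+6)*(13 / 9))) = 1392.43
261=261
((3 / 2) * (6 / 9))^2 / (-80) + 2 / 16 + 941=75289 / 80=941.11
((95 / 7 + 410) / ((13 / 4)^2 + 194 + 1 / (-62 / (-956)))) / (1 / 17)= 25000880 / 763777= 32.73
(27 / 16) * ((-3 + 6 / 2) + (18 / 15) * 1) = 81 / 40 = 2.02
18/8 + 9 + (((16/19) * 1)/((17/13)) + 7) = 24411/1292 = 18.89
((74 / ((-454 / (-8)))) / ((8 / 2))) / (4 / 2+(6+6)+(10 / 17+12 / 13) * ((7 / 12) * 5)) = 0.02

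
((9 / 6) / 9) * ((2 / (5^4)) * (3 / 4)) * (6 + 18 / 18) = 7 / 2500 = 0.00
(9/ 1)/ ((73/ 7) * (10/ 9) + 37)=567/ 3061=0.19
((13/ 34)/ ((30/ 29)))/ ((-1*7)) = -377/ 7140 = -0.05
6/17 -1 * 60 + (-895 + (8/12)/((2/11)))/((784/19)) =-232045/2856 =-81.25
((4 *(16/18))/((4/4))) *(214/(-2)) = -3424/9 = -380.44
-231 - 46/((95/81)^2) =-2386581/9025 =-264.44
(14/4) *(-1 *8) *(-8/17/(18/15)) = 560/51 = 10.98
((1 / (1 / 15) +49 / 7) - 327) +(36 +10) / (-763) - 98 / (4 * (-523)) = -243430619 / 798098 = -305.01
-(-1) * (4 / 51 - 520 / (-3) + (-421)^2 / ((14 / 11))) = 33185339 / 238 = 139434.20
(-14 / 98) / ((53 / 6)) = -6 / 371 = -0.02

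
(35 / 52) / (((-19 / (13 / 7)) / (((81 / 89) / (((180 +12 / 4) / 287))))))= -38745 / 412604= -0.09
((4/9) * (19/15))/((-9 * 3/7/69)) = -12236/1215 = -10.07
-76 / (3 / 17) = -430.67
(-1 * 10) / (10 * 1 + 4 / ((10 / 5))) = -5 / 6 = -0.83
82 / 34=41 / 17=2.41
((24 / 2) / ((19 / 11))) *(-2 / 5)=-264 / 95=-2.78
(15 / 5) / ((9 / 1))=1 / 3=0.33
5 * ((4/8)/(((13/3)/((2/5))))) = 0.23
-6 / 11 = -0.55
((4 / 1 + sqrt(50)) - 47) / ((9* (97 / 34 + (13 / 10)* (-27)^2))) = -85 / 16911 + 425* sqrt(2) / 727173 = -0.00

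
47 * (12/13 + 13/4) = 196.13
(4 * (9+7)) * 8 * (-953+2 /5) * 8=-3901849.60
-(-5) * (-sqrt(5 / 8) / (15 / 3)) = -sqrt(10) / 4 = -0.79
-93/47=-1.98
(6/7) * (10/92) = 15/161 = 0.09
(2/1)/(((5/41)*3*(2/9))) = 123/5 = 24.60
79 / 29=2.72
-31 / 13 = -2.38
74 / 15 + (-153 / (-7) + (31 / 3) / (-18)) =49549 / 1890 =26.22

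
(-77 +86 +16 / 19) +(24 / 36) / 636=178417 / 18126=9.84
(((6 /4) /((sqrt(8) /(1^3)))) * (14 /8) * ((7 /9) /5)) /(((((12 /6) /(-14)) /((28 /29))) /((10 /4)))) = -2401 * sqrt(2) /1392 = -2.44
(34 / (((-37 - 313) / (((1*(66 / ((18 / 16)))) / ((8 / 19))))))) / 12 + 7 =5.87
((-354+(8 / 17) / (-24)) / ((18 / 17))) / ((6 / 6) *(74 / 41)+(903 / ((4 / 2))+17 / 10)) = -3701275 / 5036904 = -0.73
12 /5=2.40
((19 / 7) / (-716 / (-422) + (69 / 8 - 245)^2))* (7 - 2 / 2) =1539456 / 5281736621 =0.00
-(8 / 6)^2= -1.78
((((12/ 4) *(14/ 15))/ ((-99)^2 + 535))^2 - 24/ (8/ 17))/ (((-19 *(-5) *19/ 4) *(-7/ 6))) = 102158956653/ 1054557532000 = 0.10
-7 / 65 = -0.11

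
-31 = -31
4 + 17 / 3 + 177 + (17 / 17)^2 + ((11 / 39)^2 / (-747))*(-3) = 71074930 / 378729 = 187.67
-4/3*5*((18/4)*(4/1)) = -120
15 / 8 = 1.88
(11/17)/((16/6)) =0.24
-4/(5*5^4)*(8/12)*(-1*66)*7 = 1232/3125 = 0.39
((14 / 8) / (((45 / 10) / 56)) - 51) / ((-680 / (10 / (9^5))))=263 / 36137988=0.00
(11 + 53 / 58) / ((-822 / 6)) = -0.09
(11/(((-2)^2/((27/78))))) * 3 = 297/104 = 2.86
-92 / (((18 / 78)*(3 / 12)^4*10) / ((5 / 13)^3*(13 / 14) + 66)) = -920182528 / 1365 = -674126.39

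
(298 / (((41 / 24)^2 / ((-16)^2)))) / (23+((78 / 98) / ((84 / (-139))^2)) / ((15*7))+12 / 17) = 9039623254179840 / 8204942611541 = 1101.73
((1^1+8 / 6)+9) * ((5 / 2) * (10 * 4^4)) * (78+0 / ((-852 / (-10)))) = 5657600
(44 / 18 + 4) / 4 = 29 / 18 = 1.61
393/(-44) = -393/44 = -8.93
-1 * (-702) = 702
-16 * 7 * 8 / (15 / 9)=-537.60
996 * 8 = 7968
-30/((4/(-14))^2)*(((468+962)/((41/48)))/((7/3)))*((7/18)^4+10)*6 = -52660658050/3321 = -15856867.83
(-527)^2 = 277729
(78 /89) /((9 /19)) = 494 /267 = 1.85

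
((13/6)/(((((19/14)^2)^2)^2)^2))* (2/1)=28313393391521824768/865324240702863503043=0.03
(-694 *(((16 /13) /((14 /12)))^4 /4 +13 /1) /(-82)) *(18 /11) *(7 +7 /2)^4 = 230881393519191 /103048088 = 2240520.89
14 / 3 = 4.67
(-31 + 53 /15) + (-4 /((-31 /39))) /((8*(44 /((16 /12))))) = -280789 /10230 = -27.45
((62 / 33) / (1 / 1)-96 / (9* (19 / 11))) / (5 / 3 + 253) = -1347 / 79838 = -0.02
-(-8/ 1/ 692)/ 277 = 2/ 47921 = 0.00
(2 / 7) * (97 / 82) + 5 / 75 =1742 / 4305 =0.40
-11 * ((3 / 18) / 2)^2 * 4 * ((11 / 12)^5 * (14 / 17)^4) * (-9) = 4253517961 / 5195674368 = 0.82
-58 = -58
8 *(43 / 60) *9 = 258 / 5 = 51.60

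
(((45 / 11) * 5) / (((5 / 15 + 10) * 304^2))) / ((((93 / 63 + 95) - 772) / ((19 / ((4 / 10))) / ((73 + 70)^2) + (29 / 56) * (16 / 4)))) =-601107075 / 9141839171305984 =-0.00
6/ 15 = 2/ 5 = 0.40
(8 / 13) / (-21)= -8 / 273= -0.03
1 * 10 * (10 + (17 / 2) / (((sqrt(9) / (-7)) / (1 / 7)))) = 71.67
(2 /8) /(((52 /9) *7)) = 9 /1456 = 0.01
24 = 24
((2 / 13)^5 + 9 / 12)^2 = 1241011596049 / 2205735869584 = 0.56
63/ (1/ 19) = 1197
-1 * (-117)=117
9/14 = 0.64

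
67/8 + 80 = 88.38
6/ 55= 0.11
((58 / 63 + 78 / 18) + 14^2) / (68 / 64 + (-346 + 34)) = -202864 / 313425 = -0.65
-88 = -88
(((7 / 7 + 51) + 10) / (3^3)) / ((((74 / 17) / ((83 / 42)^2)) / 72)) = 7261006 / 48951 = 148.33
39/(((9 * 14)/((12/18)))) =13/63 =0.21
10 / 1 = 10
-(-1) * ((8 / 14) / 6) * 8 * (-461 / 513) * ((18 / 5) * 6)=-29504 / 1995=-14.79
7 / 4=1.75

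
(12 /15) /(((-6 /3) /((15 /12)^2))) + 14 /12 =13 /24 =0.54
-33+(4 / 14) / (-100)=-11551 / 350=-33.00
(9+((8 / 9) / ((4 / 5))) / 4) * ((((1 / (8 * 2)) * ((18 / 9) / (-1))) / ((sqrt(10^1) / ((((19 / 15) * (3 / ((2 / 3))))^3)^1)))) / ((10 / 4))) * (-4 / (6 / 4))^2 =-193.19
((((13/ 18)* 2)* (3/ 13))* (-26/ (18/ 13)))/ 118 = -169/ 3186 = -0.05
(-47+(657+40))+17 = 667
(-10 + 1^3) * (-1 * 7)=63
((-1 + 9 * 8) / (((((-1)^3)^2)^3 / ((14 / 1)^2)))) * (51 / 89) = 709716 / 89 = 7974.34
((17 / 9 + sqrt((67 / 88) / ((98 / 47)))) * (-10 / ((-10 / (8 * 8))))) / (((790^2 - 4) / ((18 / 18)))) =sqrt(34639) / 3003462 + 34 / 175527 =0.00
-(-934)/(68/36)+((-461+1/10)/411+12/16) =69045419/139740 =494.10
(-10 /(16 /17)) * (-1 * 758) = 32215 /4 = 8053.75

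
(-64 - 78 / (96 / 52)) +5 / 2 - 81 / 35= -14849 / 140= -106.06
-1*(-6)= 6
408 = 408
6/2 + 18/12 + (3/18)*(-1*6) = 7/2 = 3.50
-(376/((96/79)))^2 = -13786369/144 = -95738.67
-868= -868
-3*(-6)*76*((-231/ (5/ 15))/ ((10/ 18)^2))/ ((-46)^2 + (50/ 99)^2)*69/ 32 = -6491332329867/ 2074141600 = -3129.65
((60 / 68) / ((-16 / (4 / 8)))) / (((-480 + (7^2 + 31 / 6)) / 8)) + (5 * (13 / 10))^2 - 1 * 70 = -964239 / 34748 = -27.75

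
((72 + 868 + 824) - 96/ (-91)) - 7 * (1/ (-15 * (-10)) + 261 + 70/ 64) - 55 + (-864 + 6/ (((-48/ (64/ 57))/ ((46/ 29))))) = -39666368489/ 40112800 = -988.87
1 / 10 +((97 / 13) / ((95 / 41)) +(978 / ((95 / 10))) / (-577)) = 4477697 / 1425190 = 3.14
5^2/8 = 25/8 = 3.12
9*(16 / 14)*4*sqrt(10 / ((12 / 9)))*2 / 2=144*sqrt(30) / 7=112.67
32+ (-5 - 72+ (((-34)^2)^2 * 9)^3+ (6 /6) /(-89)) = 154833360378692089610330 /89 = 1739700678412270669778.99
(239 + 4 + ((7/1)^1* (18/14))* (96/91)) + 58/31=717565/2821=254.37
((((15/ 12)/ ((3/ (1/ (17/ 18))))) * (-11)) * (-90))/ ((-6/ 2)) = -2475/ 17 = -145.59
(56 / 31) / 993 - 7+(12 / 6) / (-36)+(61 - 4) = 9224975 / 184698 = 49.95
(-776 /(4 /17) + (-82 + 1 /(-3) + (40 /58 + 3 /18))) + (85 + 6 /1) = -572195 /174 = -3288.48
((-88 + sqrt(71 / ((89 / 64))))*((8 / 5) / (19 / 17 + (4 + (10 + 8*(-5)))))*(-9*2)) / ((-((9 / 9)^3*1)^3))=23936 / 235 - 2176*sqrt(6319) / 20915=93.58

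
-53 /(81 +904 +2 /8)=-212 /3941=-0.05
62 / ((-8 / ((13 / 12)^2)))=-5239 / 576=-9.10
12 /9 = 4 /3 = 1.33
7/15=0.47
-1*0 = 0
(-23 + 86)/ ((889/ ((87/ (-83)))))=-783/ 10541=-0.07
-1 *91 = -91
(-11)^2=121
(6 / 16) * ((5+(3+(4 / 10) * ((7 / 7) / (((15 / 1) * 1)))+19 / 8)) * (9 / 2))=56169 / 3200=17.55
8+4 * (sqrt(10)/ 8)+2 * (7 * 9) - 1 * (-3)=sqrt(10)/ 2+137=138.58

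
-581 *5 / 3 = -968.33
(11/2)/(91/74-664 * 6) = -407/294725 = -0.00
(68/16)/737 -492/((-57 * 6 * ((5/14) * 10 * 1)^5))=0.01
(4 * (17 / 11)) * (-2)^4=1088 / 11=98.91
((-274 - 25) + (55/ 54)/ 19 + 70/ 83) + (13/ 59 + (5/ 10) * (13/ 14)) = -20920561033/ 70340508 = -297.42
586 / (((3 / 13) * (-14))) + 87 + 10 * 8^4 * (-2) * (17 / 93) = -3269974 / 217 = -15069.00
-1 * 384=-384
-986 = -986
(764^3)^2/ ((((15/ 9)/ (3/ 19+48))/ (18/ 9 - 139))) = -14957295131214428295168/ 19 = -787226059537601489219.37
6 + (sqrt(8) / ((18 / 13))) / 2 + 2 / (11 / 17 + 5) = 13 * sqrt(2) / 18 + 305 / 48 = 7.38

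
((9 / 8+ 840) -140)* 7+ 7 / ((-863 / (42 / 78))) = 440491205 / 89752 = 4907.87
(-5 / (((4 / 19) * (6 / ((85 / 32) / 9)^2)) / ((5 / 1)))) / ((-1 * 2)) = 3431875 / 3981312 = 0.86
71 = 71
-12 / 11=-1.09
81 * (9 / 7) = 729 / 7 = 104.14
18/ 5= 3.60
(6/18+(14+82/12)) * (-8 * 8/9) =-4064/27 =-150.52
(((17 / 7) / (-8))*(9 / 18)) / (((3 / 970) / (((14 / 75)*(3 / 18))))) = -1649 / 1080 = -1.53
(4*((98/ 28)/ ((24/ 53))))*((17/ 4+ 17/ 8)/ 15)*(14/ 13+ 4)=69377/ 1040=66.71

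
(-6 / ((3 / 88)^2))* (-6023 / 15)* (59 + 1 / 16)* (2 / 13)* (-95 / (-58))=11631376680 / 377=30852458.04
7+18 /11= 8.64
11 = 11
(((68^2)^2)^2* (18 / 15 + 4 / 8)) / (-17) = -228581619826688 / 5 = -45716323965337.60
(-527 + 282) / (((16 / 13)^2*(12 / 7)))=-289835 / 3072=-94.35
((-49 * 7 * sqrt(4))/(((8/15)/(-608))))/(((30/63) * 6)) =273714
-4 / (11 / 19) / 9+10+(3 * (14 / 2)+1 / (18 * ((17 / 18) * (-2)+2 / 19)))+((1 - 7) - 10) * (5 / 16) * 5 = 314099 / 60390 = 5.20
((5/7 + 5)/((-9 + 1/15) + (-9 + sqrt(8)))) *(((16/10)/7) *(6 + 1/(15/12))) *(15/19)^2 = -395107200/1248153529- 44064000 *sqrt(2)/1248153529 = -0.37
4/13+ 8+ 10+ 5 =303/13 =23.31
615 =615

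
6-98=-92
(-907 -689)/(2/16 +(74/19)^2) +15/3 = -1462801/14723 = -99.35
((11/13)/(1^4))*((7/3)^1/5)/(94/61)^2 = 286517/1723020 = 0.17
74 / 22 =37 / 11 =3.36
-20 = -20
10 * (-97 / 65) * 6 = -1164 / 13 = -89.54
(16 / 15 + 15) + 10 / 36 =1471 / 90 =16.34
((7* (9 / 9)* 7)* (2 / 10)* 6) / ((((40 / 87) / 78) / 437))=217962927 / 50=4359258.54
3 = 3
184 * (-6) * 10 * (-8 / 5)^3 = 1130496 / 25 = 45219.84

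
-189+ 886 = 697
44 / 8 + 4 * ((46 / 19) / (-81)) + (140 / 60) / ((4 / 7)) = 58259 / 6156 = 9.46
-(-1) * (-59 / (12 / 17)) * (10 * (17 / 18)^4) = -418857815 / 629856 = -665.01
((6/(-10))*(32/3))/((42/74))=-1184/105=-11.28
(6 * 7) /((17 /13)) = 546 /17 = 32.12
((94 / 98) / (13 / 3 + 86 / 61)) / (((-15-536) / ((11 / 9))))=-31537 / 85127847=-0.00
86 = 86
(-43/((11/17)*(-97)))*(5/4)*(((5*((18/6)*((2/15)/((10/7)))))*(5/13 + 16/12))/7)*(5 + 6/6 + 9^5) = 17376.40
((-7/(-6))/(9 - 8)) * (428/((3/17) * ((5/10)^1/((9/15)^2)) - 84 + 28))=-50932/5687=-8.96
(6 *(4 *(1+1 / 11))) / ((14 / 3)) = 432 / 77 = 5.61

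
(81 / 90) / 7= 9 / 70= 0.13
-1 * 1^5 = -1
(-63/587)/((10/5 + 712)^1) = -3/19958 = -0.00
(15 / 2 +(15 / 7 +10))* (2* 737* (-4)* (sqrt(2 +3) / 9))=-810700* sqrt(5) / 63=-28774.29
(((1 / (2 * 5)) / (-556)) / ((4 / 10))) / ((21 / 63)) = -3 / 2224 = -0.00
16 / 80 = 1 / 5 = 0.20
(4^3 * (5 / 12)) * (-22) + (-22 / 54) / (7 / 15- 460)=-36394985 / 62037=-586.67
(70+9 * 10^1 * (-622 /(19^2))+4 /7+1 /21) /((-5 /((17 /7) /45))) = 10883689 /11940075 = 0.91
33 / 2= 16.50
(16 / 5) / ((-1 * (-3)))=16 / 15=1.07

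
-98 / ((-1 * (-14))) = -7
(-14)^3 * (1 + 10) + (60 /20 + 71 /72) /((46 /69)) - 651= -1479793 /48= -30829.02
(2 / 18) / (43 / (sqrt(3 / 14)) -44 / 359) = 7898 / 5004311637 + 5541883*sqrt(42) / 30025869822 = 0.00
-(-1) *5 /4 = 5 /4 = 1.25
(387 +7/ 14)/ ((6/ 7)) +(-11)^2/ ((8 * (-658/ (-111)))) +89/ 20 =36249337/ 78960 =459.08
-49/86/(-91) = 7/1118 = 0.01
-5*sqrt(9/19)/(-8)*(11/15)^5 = 161051*sqrt(19)/7695000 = 0.09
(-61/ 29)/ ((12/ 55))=-3355/ 348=-9.64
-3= -3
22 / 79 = 0.28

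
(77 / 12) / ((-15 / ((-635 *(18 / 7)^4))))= 4073652 / 343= 11876.54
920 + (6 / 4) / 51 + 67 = 33559 / 34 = 987.03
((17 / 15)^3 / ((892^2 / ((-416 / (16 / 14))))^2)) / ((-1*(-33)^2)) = -40684553 / 145425676171446000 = -0.00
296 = 296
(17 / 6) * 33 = 187 / 2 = 93.50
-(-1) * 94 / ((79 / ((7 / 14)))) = 47 / 79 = 0.59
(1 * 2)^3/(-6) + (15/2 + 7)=79/6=13.17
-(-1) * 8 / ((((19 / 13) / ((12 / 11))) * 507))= 32 / 2717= 0.01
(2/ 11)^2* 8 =0.26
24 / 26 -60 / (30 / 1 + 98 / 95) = -1.01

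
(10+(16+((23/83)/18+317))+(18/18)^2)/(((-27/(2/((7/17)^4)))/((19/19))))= -886.44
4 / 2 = 2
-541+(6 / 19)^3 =-3710503 / 6859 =-540.97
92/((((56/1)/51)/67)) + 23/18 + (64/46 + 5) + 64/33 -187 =86648410/15939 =5436.25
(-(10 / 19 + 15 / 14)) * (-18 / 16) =3825 / 2128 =1.80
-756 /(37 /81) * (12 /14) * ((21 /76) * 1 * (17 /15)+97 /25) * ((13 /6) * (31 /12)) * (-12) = 399533.60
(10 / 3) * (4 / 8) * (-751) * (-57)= 71345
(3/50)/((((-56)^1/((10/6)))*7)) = -1/3920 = -0.00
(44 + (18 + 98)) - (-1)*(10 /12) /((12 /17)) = 11605 /72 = 161.18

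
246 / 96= 41 / 16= 2.56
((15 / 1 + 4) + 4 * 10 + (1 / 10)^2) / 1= 5901 / 100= 59.01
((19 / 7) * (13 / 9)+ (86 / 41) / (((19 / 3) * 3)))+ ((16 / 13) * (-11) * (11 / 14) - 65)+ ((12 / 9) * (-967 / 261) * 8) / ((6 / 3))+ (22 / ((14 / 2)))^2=-31661823002 / 388542609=-81.49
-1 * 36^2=-1296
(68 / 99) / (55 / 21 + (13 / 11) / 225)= 5950 / 22733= 0.26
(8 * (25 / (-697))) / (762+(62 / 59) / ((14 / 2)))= -10325 / 27424162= -0.00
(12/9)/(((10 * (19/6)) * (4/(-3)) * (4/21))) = -0.17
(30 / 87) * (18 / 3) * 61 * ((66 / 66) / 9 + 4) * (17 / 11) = 767380 / 957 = 801.86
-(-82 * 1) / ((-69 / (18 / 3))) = -164 / 23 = -7.13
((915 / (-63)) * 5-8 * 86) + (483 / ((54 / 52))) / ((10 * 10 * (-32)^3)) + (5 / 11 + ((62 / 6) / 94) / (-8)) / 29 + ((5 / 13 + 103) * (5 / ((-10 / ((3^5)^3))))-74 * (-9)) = -741728210.30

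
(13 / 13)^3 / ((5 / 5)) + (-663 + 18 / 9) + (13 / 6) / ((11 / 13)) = -43391 / 66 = -657.44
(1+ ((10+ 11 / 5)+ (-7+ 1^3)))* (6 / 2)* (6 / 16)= 81 / 10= 8.10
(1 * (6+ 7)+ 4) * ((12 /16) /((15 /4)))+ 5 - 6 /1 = 12 /5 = 2.40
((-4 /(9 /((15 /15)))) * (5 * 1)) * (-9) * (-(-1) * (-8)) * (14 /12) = -560 /3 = -186.67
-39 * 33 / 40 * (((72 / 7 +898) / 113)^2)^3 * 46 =-488843149021110251991816336 / 1224697708713481205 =-399154130.48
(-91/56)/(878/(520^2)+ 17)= -219700/2298839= -0.10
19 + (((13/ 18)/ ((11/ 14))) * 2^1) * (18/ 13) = 237/ 11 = 21.55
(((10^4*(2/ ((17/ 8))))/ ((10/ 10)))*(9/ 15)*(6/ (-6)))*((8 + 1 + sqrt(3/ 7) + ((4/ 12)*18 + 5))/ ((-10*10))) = 960*sqrt(21)/ 119 + 19200/ 17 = 1166.38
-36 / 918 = -0.04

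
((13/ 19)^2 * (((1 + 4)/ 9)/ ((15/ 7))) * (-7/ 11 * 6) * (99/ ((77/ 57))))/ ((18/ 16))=-30.19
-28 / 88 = -0.32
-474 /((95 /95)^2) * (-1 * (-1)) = -474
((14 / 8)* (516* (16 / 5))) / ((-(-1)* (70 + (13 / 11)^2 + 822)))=249744 / 77215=3.23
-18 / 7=-2.57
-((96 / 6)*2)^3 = -32768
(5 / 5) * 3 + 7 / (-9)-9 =-61 / 9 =-6.78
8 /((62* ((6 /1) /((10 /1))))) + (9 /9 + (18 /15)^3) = 34213 /11625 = 2.94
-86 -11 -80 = -177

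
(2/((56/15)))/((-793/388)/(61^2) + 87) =88755/14413721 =0.01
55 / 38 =1.45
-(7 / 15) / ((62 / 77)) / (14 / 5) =-77 / 372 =-0.21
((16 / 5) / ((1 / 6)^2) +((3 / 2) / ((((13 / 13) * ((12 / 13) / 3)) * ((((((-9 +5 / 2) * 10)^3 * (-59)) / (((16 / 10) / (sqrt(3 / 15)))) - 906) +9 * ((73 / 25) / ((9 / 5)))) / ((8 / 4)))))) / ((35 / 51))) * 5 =1611375918750 * sqrt(5) / 229716504582969523 +132316706640499643088 / 229716504582969523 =576.00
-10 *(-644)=6440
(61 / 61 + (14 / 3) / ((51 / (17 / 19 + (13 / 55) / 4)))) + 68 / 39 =3922649 / 1385670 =2.83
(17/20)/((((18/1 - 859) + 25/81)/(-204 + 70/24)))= 58293/286720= 0.20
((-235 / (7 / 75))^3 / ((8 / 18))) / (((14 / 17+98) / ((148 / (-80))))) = 413256095859375 / 614656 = 672337203.02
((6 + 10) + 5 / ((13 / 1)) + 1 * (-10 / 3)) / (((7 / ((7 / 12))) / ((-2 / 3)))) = -509 / 702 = -0.73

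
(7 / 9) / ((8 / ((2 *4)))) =7 / 9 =0.78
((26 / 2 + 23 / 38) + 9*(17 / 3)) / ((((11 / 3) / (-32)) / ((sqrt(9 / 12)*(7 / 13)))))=-412440*sqrt(3) / 2717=-262.92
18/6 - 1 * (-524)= 527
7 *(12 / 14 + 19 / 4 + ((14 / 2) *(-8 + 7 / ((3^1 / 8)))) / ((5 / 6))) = 13329 / 20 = 666.45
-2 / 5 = -0.40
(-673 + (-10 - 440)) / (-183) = 1123 / 183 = 6.14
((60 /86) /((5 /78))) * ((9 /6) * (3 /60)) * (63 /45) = 2457 /2150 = 1.14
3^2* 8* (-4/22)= -13.09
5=5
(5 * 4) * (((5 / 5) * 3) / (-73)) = -60 / 73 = -0.82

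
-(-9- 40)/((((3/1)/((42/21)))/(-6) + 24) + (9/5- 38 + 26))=980/271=3.62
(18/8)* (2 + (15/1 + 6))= 207/4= 51.75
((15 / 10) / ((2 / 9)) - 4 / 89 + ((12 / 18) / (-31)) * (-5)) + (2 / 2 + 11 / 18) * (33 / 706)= 6.89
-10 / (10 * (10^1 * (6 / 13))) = -13 / 60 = -0.22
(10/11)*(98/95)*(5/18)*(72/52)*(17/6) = 8330/8151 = 1.02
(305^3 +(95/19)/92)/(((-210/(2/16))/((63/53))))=-1566168903/78016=-20074.97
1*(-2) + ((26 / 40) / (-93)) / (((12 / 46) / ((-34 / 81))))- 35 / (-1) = 14920423 / 451980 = 33.01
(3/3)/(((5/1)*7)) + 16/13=1.26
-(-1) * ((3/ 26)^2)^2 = 81/ 456976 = 0.00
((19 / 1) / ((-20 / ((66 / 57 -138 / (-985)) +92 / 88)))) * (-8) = 964869 / 54175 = 17.81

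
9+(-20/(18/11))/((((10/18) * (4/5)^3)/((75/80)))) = -16017/512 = -31.28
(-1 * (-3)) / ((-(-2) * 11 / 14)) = 21 / 11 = 1.91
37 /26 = 1.42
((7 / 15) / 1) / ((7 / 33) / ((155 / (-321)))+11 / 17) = 40579 / 18066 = 2.25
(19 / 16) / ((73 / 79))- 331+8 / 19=-329.29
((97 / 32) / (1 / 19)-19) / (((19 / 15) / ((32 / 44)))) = 975 / 44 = 22.16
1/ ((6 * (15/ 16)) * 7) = 8/ 315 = 0.03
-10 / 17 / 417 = -10 / 7089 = -0.00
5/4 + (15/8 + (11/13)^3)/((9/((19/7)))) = 316081/158184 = 2.00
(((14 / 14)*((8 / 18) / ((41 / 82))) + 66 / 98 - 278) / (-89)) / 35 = 121909 / 1373715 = 0.09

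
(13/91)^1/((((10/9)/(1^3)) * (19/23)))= 207/1330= 0.16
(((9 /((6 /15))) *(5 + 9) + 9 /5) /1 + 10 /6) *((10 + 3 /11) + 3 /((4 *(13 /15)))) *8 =28376.94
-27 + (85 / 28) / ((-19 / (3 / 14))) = -201351 / 7448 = -27.03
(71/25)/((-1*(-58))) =71/1450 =0.05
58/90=29/45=0.64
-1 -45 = -46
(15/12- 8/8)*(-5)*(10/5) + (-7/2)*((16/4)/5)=-53/10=-5.30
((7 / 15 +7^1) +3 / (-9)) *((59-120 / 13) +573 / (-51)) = 911212 / 3315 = 274.88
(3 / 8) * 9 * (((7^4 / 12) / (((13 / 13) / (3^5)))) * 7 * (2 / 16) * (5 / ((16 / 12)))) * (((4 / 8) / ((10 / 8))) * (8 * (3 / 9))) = 36756909 / 64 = 574326.70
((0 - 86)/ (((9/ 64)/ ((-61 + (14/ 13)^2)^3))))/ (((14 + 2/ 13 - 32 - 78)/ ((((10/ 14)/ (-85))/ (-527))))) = -21.80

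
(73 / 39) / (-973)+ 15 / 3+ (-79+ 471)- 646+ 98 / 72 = -112766711 / 455364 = -247.64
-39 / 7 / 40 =-39 / 280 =-0.14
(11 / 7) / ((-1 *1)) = -11 / 7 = -1.57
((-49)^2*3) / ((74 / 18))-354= 1398.08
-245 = -245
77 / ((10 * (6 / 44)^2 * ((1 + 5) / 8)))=74536 / 135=552.12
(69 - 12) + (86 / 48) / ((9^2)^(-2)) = 94497 / 8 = 11812.12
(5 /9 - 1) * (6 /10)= -4 /15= -0.27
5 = 5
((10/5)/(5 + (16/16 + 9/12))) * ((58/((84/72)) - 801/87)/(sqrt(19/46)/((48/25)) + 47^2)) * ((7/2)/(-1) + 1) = -1426042746880/104985124143487 + 21928000 * sqrt(874)/314955372430461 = -0.01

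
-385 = -385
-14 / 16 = -7 / 8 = -0.88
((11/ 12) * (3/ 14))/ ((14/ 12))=33/ 196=0.17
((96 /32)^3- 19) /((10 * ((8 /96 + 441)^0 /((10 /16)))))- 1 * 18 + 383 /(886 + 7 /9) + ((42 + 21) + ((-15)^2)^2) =50670.93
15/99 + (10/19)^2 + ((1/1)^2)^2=17018/11913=1.43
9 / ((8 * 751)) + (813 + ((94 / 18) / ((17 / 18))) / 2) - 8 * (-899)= 817881209 / 102136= 8007.77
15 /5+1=4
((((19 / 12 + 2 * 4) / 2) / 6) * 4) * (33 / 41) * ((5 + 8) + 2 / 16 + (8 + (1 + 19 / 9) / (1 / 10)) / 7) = 11930215 / 247968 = 48.11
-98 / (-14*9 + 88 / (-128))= 1568 / 2027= 0.77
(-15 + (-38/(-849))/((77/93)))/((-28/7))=325687/87164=3.74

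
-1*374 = -374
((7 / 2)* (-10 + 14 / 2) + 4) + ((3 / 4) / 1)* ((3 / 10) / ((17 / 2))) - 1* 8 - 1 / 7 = -34787 / 2380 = -14.62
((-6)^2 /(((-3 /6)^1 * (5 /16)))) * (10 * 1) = -2304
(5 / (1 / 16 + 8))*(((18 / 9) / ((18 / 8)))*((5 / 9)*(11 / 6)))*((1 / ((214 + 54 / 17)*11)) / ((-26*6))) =-1700 / 1128397959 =-0.00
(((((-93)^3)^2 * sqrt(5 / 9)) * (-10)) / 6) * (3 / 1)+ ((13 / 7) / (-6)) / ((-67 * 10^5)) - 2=-2411190051613.71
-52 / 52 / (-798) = 1 / 798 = 0.00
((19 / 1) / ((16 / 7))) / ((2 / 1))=133 / 32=4.16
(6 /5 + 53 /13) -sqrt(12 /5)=343 /65 -2*sqrt(15) /5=3.73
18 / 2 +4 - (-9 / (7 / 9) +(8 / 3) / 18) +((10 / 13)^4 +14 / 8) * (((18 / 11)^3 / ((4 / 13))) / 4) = 141042498083 / 4421400984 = 31.90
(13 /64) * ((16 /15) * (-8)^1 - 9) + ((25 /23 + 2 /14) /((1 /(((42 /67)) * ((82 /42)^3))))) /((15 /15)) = 1104066143 /507420480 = 2.18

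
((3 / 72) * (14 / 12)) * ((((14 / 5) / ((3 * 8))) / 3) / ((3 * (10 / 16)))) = 0.00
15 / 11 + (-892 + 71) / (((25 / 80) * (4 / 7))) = -252793 / 55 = -4596.24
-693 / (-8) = 693 / 8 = 86.62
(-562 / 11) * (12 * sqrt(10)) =-6744 * sqrt(10) / 11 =-1938.76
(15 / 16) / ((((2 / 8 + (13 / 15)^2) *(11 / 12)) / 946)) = 870750 / 901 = 966.43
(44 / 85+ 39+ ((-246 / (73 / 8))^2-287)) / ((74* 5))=108553098 / 83798525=1.30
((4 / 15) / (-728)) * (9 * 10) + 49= 4456 / 91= 48.97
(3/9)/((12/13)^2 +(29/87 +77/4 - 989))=-676/1964249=-0.00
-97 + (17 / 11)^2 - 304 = -398.61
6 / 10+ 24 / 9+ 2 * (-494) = -14771 / 15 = -984.73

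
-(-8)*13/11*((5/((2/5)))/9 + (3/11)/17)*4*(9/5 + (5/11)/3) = 316729504/3054645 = 103.69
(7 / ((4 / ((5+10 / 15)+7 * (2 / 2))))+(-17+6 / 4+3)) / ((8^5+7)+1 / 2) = 58 / 196653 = 0.00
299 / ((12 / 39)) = 3887 / 4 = 971.75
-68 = -68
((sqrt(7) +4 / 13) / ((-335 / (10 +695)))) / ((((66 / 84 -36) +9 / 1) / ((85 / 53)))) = 671160 / 16941821 +167790 * sqrt(7) / 1303217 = 0.38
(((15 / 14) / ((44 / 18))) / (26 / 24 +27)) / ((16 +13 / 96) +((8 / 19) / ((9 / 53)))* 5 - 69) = -443232 / 1149203363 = -0.00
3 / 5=0.60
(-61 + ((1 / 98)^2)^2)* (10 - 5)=-28132228875 / 92236816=-305.00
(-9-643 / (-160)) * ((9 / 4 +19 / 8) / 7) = -29489 / 8960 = -3.29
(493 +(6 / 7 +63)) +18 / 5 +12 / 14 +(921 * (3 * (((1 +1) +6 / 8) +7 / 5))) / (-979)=75328433 / 137060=549.60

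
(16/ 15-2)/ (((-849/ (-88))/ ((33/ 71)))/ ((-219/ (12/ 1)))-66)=247324/ 17790735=0.01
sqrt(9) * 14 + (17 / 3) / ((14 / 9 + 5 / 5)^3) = 515145 / 12167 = 42.34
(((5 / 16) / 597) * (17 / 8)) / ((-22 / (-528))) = 85 / 3184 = 0.03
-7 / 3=-2.33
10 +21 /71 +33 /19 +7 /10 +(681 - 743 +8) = -556697 /13490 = -41.27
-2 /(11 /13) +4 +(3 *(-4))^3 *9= -171054 /11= -15550.36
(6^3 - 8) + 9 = 217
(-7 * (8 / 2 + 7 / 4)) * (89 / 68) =-14329 / 272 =-52.68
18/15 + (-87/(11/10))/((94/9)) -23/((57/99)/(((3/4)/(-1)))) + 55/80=19076653/785840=24.28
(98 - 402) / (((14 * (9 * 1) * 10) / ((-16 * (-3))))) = -1216 / 105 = -11.58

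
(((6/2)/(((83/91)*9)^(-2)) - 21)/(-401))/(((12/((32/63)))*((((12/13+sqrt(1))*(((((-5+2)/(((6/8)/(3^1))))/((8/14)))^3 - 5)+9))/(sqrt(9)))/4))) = 16001344/1241404662225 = 0.00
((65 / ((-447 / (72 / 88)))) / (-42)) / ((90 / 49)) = 91 / 59004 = 0.00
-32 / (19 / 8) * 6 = -1536 / 19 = -80.84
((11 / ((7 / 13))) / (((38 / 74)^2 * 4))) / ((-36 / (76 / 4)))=-195767 / 19152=-10.22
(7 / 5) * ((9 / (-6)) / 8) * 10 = -21 / 8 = -2.62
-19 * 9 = -171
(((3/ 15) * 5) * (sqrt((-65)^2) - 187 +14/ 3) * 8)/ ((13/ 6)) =-5632/ 13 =-433.23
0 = 0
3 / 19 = 0.16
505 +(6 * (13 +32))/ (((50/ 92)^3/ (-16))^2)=130997338493429/ 48828125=2682825.49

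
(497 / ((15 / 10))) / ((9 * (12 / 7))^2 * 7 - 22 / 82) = 285278 / 1434441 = 0.20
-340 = -340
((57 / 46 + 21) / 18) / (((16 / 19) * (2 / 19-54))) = -123101 / 4521984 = -0.03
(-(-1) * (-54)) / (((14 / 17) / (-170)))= 78030 / 7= 11147.14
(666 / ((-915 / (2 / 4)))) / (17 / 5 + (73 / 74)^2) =-607836 / 7303957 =-0.08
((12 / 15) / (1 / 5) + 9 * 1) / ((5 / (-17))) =-221 / 5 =-44.20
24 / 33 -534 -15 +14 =-5877 / 11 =-534.27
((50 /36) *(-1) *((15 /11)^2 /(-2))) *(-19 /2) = -11875 /968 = -12.27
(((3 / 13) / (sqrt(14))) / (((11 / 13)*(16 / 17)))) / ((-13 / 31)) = -0.18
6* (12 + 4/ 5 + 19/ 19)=82.80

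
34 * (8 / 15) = 272 / 15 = 18.13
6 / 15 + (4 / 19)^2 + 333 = 333.44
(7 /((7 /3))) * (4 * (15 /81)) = 20 /9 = 2.22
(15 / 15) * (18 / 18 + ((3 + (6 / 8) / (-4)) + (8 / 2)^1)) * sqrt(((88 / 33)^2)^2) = 500 / 9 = 55.56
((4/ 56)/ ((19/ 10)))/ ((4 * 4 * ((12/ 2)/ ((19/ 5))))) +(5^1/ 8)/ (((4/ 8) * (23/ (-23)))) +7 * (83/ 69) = 36949/ 5152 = 7.17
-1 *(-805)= 805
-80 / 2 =-40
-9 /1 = -9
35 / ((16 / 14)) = 245 / 8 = 30.62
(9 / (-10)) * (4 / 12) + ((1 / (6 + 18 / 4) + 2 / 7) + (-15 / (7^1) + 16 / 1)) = 13.94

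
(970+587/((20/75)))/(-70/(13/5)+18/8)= -164905/1283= -128.53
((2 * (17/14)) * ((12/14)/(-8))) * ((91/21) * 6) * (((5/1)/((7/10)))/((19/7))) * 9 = -160.23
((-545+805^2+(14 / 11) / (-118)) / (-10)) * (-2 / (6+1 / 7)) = 2941501591 / 139535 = 21080.74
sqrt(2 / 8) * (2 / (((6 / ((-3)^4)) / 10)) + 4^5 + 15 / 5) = 1297 / 2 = 648.50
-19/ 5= -3.80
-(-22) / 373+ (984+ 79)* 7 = 2775515 / 373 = 7441.06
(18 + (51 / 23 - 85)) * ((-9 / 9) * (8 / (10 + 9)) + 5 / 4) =-46935 / 874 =-53.70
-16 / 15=-1.07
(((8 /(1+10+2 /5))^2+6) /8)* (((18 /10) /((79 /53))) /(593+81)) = 558991 /384436120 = 0.00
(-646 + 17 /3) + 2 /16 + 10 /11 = -168775 /264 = -639.30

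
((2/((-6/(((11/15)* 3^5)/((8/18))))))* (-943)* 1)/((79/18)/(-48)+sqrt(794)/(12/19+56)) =310322.76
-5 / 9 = -0.56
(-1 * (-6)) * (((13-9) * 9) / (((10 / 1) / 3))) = 324 / 5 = 64.80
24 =24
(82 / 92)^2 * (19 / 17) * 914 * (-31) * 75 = -33935985975 / 17986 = -1886800.07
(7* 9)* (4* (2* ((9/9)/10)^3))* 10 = 126/25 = 5.04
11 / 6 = 1.83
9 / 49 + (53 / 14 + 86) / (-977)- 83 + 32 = -4874259 / 95746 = -50.91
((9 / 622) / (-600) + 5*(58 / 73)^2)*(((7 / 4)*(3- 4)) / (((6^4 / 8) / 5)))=-14646744091 / 85915416960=-0.17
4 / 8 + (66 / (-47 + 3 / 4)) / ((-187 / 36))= 0.77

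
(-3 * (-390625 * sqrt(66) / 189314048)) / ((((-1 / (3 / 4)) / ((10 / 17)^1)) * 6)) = -5859375 * sqrt(66) / 12873355264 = -0.00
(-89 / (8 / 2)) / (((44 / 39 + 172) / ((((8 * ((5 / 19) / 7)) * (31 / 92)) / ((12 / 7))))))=-179335 / 23604992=-0.01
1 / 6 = 0.17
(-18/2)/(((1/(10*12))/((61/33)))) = -21960/11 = -1996.36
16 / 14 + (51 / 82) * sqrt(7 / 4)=51 * sqrt(7) / 164 + 8 / 7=1.97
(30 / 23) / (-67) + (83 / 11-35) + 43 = 263181 / 16951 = 15.53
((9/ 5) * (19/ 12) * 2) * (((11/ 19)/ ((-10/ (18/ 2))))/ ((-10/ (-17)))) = -5049/ 1000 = -5.05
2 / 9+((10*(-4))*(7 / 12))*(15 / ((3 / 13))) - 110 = -14638 / 9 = -1626.44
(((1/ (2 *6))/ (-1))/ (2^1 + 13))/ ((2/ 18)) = -1/ 20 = -0.05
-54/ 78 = -9/ 13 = -0.69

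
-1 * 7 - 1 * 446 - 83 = -536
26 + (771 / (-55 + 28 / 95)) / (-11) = 1559587 / 57167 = 27.28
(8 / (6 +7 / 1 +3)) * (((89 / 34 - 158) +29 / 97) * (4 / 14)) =-511465 / 23086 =-22.15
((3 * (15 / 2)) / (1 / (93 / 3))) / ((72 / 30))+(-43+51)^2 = 2837 / 8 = 354.62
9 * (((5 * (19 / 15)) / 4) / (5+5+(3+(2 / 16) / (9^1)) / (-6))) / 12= 513 / 4103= 0.13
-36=-36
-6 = -6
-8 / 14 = -4 / 7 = -0.57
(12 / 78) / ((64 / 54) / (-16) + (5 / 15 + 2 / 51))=0.52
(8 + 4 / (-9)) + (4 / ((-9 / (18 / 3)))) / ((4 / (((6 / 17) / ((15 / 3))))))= 5744 / 765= 7.51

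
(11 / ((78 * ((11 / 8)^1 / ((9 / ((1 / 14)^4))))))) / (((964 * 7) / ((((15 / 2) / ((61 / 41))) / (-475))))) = -1012536 / 18155735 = -0.06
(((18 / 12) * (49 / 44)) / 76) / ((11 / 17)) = 2499 / 73568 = 0.03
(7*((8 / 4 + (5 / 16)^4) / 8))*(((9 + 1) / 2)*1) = 4609395 / 524288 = 8.79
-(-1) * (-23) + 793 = 770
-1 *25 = -25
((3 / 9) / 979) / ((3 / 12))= 4 / 2937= 0.00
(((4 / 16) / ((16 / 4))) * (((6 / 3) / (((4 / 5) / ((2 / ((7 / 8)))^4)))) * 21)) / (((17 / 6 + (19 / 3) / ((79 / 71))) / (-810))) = -1310515200 / 154007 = -8509.45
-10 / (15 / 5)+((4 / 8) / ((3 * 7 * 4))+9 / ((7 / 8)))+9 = 383 / 24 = 15.96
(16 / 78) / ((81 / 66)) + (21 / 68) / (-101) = 1186655 / 7232004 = 0.16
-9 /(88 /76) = -171 /22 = -7.77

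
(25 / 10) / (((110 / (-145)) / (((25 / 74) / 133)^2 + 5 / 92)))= -4389714775 / 24506835892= -0.18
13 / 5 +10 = 63 / 5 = 12.60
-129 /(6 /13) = -559 /2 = -279.50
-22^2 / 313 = -484 / 313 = -1.55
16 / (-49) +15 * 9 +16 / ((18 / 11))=144.45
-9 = -9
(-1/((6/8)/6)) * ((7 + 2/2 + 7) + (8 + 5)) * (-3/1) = 672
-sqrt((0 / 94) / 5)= 0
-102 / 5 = -20.40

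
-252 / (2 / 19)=-2394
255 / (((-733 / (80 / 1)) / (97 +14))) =-2264400 / 733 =-3089.22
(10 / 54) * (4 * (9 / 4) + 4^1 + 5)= 10 / 3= 3.33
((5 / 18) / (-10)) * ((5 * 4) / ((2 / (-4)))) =10 / 9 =1.11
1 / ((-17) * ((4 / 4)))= -1 / 17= -0.06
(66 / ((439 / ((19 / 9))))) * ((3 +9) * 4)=6688 / 439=15.23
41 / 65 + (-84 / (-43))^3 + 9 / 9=46953502 / 5167955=9.09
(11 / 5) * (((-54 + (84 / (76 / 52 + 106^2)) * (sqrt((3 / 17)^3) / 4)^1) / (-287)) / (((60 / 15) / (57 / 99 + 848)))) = 6147 / 70 - 26637 * sqrt(51) / 844382860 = 87.81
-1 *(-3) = 3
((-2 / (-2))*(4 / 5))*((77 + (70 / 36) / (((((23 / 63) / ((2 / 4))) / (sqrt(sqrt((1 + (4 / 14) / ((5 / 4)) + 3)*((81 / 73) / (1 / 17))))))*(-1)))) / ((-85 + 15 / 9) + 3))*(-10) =6.88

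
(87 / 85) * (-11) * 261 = -249777 / 85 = -2938.55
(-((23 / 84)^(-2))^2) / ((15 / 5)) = -16595712 / 279841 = -59.30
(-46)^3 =-97336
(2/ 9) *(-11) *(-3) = 22/ 3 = 7.33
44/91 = 0.48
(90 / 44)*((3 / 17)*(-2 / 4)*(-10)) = 675 / 374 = 1.80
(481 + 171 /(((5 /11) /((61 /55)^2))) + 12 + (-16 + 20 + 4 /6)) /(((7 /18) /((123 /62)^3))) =789887798091 /40962625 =19283.13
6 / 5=1.20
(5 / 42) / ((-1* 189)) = -5 / 7938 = -0.00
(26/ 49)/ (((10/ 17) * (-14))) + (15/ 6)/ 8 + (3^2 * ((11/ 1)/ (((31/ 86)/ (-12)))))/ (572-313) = -392690931/ 31473680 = -12.48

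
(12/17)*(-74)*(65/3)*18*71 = -24588720/17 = -1446395.29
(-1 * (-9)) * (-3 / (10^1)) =-27 / 10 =-2.70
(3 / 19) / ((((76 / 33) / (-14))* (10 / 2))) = -693 / 3610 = -0.19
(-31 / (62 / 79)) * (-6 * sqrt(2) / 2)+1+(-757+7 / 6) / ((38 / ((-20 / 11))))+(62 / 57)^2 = 1370498 / 35739+237 * sqrt(2) / 2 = 205.93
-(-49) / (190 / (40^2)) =412.63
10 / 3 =3.33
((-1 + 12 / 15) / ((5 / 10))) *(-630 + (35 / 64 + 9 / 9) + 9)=7929 / 32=247.78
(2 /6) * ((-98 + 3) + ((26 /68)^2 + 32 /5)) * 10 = -294.85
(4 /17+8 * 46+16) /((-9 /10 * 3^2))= -65320 /1377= -47.44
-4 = -4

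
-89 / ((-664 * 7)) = 89 / 4648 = 0.02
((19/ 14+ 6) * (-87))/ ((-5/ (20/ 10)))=256.03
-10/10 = -1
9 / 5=1.80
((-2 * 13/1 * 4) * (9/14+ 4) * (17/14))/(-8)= 14365/196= 73.29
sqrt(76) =2 *sqrt(19) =8.72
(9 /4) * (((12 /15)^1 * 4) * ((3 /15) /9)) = 4 /25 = 0.16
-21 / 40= -0.52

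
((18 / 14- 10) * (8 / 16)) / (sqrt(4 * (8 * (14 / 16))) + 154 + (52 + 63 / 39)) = -2140307 / 101918166 + 10309 * sqrt(7) / 50959083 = -0.02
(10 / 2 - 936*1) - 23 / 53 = -49366 / 53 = -931.43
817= 817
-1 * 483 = -483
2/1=2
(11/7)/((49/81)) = 891/343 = 2.60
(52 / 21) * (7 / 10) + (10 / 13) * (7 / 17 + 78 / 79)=735784 / 261885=2.81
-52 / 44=-13 / 11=-1.18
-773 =-773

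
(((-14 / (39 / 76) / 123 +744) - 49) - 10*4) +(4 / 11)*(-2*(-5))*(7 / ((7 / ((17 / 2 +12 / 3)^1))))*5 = 46543181 / 52767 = 882.05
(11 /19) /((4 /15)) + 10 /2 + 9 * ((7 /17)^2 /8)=323389 /43928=7.36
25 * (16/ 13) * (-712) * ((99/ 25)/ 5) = -1127808/ 65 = -17350.89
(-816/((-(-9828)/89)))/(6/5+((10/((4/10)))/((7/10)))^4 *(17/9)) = -5189590/2158203967751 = -0.00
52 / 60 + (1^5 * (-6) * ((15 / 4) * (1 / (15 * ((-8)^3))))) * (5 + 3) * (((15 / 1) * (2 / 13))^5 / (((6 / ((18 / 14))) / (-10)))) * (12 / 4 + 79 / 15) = -1025540462 / 38985765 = -26.31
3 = 3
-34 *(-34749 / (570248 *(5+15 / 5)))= 34749 / 134176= 0.26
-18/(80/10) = -9/4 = -2.25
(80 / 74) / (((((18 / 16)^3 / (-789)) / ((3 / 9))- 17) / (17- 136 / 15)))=-0.50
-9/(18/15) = -15/2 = -7.50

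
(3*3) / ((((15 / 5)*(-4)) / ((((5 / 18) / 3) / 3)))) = -5 / 216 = -0.02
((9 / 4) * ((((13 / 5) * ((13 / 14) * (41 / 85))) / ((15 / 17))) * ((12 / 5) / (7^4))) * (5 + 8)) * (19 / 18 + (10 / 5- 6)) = -4774081 / 42017500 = -0.11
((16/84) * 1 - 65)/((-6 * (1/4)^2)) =10888/63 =172.83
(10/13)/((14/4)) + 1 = 111/91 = 1.22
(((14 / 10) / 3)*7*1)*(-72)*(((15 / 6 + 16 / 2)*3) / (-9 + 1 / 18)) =95256 / 115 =828.31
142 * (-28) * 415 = -1650040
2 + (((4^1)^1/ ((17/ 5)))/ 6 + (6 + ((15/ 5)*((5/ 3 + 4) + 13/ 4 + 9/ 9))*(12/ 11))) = 22805/ 561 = 40.65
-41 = -41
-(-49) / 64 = 49 / 64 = 0.77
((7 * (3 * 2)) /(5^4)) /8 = 0.01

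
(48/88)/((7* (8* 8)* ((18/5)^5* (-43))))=-3125/66734502912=-0.00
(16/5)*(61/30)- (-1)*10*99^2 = 7351238/75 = 98016.51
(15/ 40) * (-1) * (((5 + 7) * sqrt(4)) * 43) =-387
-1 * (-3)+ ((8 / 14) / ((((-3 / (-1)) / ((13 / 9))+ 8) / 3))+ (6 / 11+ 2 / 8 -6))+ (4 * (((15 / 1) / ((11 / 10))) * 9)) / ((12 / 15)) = 24676915 / 40348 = 611.60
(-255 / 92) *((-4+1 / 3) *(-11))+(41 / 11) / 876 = -12387811 / 110814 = -111.79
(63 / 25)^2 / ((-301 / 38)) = -0.80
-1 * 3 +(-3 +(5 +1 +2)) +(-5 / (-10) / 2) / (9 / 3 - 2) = 9 / 4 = 2.25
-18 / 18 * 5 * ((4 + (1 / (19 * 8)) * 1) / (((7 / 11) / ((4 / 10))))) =-957 / 76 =-12.59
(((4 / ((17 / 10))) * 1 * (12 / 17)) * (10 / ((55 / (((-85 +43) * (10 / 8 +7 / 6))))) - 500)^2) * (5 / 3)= 26019367200 / 34969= 744069.52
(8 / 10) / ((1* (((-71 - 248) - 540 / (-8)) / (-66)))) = 528 / 2515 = 0.21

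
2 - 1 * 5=-3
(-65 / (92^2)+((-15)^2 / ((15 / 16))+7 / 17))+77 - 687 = -53180417 / 143888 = -369.60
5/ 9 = 0.56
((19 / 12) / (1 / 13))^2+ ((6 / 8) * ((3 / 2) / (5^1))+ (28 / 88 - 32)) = 392.22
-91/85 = -1.07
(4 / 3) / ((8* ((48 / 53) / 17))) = 3.13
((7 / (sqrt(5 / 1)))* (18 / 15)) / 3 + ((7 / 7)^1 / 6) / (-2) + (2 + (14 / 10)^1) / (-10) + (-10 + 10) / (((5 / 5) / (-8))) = -127 / 300 + 14* sqrt(5) / 25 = 0.83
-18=-18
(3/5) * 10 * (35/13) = 210/13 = 16.15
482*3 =1446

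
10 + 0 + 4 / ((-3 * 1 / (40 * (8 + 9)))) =-2690 / 3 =-896.67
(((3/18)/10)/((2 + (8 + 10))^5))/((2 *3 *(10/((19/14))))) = 19/161280000000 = 0.00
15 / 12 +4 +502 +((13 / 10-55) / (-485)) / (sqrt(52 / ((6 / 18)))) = 179 * sqrt(39) / 126100 +2029 / 4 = 507.26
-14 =-14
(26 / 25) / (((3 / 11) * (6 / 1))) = 0.64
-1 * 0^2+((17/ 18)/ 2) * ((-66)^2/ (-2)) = -1028.50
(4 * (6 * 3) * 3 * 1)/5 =216/5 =43.20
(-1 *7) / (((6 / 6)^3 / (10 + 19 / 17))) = -1323 / 17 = -77.82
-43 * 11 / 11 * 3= -129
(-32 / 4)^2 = 64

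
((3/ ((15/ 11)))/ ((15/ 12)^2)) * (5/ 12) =44/ 75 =0.59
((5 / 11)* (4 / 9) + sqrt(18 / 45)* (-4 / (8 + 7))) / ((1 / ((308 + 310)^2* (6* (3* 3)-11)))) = 547950.92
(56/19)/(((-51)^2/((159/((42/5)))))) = 1060/49419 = 0.02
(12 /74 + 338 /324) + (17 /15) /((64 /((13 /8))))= 9468779 /7672320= 1.23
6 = 6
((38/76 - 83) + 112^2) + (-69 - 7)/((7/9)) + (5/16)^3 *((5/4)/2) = 2835960087/229376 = 12363.80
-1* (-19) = 19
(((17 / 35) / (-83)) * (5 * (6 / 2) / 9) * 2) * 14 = -68 / 249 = -0.27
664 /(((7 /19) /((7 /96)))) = 1577 /12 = 131.42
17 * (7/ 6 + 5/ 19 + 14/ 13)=63155/ 1482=42.61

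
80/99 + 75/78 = 4555/2574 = 1.77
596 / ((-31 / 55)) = -32780 / 31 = -1057.42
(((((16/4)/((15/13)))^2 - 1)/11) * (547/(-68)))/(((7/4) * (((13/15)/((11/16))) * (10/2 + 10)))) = -1356013/5569200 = -0.24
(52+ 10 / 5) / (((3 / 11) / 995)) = 197010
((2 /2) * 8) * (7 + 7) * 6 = 672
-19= -19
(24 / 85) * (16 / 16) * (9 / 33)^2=216 / 10285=0.02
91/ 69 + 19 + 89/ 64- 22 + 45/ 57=41863/ 83904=0.50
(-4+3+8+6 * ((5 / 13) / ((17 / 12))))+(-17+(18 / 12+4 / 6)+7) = 0.80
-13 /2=-6.50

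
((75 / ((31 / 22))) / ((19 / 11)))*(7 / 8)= 63525 / 2356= 26.96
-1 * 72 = -72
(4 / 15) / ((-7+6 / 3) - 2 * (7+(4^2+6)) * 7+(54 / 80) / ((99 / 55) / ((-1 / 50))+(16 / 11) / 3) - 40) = -94528 / 159873153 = -0.00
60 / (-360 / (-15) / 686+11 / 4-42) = -82320 / 53803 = -1.53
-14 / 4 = -7 / 2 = -3.50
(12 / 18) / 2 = 1 / 3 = 0.33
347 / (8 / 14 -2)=-2429 / 10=-242.90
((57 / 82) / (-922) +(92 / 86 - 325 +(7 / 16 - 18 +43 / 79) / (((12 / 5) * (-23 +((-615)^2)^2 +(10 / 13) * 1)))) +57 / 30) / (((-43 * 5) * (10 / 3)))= 858468935043097563894559 / 1910487176487629243072000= 0.45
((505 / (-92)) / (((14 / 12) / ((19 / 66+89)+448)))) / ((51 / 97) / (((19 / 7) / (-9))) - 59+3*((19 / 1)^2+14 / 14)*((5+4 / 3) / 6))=-99012253845 / 42519776068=-2.33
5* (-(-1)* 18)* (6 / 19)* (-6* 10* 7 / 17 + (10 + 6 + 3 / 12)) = -77625 / 323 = -240.33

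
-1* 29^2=-841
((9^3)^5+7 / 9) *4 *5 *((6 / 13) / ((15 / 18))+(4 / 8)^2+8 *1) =1413854404093960024 / 39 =36252677028050257.03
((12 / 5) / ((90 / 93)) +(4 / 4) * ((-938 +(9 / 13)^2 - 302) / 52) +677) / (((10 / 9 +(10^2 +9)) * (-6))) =-432134343 / 435445400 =-0.99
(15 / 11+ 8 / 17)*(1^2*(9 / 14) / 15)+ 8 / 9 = 16283 / 16830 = 0.97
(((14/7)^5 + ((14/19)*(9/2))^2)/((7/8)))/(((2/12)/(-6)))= -4470048/2527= -1768.91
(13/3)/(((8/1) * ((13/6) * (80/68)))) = 17/80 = 0.21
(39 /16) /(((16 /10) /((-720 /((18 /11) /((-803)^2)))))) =-6915576525 /16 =-432223532.81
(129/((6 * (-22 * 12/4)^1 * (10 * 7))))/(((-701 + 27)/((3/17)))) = 43/35290640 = 0.00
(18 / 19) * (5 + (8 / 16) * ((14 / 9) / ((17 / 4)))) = 1586 / 323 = 4.91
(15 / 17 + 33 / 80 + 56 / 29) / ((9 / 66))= 1399519 / 59160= 23.66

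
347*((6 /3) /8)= 347 /4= 86.75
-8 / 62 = -4 / 31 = -0.13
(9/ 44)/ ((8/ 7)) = 63/ 352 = 0.18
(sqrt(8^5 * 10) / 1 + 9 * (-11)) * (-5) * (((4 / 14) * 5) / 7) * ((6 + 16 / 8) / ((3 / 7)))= 13200 / 7 - 102400 * sqrt(5) / 21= -9017.78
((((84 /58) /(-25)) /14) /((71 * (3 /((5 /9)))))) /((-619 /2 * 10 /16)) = 16 /286767225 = 0.00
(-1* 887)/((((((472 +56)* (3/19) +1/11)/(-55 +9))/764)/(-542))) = -3531184282384/17443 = -202441339.36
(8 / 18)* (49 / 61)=196 / 549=0.36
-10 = -10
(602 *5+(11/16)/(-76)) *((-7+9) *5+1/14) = 516081009/17024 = 30314.91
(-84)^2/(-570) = -1176/95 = -12.38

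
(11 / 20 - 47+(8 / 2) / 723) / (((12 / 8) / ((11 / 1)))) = -7387457 / 21690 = -340.59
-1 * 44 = -44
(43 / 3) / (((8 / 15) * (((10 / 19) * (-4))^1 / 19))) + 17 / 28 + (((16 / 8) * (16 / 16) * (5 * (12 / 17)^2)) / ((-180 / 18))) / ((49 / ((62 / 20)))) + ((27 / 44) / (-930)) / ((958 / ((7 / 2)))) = -179100820493923 / 740173945280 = -241.97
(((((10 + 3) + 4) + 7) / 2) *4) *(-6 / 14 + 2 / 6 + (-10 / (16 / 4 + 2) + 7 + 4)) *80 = 248320 / 7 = 35474.29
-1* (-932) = 932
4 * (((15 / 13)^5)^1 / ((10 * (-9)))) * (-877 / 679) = 0.12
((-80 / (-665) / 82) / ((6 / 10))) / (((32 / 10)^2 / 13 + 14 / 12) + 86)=26000 / 935249483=0.00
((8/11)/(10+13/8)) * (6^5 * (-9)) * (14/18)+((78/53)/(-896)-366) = -3771.33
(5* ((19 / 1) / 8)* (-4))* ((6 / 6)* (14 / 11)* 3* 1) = -1995 / 11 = -181.36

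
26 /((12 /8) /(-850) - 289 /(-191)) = 8442200 /490727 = 17.20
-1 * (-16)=16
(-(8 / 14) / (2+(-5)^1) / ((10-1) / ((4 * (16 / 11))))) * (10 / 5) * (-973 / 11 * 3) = -71168 / 1089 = -65.35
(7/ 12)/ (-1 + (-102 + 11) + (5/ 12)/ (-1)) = -7/ 1109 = -0.01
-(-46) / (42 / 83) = 1909 / 21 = 90.90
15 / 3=5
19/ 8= 2.38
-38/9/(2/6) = -38/3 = -12.67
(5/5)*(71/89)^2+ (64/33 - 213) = -55003412/261393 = -210.42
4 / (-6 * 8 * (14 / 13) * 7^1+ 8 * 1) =-13 / 1150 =-0.01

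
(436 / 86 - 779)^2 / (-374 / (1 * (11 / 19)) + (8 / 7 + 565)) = -7752442887 / 1033591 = -7500.49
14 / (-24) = -7 / 12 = -0.58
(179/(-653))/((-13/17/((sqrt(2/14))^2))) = 3043/59423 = 0.05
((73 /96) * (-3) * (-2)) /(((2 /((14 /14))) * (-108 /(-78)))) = 949 /576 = 1.65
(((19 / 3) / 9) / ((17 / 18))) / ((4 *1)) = 19 / 102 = 0.19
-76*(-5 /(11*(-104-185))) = -380 /3179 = -0.12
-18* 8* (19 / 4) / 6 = -114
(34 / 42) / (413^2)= 17 / 3581949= 0.00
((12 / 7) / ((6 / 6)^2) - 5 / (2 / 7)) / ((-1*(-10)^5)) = -221 / 1400000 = -0.00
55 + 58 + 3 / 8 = 907 / 8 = 113.38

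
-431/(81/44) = -18964/81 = -234.12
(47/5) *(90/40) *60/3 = 423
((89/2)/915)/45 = 89/82350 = 0.00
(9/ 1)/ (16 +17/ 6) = 54/ 113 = 0.48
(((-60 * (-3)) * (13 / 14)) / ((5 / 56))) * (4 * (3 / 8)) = 2808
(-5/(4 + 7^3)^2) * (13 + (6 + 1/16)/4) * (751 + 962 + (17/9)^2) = -322925045/312100128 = -1.03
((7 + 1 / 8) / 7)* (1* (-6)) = -171 / 28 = -6.11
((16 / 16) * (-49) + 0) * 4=-196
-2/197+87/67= 17005/13199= 1.29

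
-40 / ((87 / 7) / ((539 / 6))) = -75460 / 261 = -289.12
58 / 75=0.77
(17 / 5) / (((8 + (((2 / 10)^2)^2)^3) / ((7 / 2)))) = 5810546875 / 3906250002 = 1.49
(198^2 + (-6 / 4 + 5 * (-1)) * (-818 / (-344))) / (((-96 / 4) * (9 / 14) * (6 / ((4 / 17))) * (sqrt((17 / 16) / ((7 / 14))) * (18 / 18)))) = -94366013 * sqrt(34) / 8052696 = -68.33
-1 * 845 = -845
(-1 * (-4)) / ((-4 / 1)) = -1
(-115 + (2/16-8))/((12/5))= -4915/96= -51.20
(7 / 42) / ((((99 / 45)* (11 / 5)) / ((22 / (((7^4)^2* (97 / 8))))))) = 200 / 18453128001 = 0.00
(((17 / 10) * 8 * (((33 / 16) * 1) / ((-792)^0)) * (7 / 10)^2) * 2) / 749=3927 / 107000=0.04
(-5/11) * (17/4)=-1.93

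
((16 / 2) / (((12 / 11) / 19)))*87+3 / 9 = 36367 / 3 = 12122.33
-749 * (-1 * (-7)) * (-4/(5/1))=20972/5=4194.40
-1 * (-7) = 7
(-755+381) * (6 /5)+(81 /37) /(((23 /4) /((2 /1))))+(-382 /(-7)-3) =-11808773 /29785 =-396.47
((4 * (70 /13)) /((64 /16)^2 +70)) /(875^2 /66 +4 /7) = 64680 /2996038201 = 0.00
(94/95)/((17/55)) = 1034/323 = 3.20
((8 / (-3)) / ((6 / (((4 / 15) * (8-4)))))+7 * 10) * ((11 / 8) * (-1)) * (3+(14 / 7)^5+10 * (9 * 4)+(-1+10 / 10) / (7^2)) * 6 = -4078217 / 18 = -226567.61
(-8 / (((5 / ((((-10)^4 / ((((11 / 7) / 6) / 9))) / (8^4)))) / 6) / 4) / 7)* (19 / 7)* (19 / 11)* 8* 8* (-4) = 467856000 / 847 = 552368.36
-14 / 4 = -7 / 2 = -3.50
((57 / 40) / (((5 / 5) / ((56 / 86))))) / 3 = 133 / 430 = 0.31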